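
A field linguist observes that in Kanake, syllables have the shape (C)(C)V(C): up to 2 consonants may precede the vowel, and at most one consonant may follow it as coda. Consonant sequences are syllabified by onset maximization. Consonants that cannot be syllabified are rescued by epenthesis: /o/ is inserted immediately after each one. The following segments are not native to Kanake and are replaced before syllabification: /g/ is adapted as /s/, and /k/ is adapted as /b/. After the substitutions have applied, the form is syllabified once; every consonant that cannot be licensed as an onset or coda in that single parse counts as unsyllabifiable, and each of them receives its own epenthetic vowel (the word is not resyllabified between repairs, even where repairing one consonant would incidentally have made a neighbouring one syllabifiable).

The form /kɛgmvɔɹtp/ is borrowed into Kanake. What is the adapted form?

Substitution: /k/ → /b/, /g/ → /s/, giving /bɛsmvɔɹtp/.
Syllabifying with onset maximization leaves /t/, /p/ stranded (at most one coda consonant is licensed; onsets may contain at most 2 consonants).
Epenthesis after each stranded consonant: /t/ → /to/, /p/ → /po/.

bɛsmvɔɹtopo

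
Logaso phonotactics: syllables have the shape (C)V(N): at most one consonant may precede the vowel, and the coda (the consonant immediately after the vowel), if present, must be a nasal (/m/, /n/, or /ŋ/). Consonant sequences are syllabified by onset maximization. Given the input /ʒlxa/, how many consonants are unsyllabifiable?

2

Syllabifying with onset maximization leaves /ʒ/, /l/ stranded (only a nasal (/m/, /n/, or /ŋ/) is licensed in coda position; onsets are limited to one consonant).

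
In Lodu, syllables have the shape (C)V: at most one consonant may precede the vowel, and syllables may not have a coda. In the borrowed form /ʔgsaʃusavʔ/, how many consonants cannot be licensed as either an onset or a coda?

4

Syllabifying with onset maximization leaves /ʔ/, /g/, /v/, /ʔ/ stranded (no codas are permitted; onsets are limited to one consonant).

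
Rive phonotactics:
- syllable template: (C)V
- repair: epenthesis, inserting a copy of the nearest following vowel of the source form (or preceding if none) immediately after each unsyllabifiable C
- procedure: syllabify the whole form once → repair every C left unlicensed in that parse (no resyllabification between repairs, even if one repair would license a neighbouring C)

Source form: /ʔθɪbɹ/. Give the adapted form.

Under (C)V, the unsyllabifiable consonants are /ʔ/, /b/, /ɹ/ (no codas are permitted; onsets are limited to one consonant).
Inserting the epenthetic vowel yields /ʔ/ → /ʔɪ/, /b/ → /bɪ/, /ɹ/ → /ɹɪ/.

ʔɪθɪbɪɹɪ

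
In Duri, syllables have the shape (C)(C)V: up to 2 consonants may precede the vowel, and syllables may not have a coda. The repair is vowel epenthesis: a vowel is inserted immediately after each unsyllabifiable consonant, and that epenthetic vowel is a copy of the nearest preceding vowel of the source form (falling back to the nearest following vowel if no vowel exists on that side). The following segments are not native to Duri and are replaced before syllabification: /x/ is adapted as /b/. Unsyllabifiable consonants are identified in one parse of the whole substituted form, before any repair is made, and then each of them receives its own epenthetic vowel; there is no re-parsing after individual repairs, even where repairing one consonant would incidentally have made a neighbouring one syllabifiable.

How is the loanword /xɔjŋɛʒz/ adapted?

bɔjŋɛʒɛzɛ

Substitution: /x/ → /b/, giving /bɔjŋɛʒz/.
Syllabifying with onset maximization leaves /ʒ/, /z/ stranded (no codas are permitted; onsets may contain at most 2 consonants).
Each unlicensed consonant becomes the onset of a new syllable: /ʒ/ → /ʒɛ/, /z/ → /zɛ/.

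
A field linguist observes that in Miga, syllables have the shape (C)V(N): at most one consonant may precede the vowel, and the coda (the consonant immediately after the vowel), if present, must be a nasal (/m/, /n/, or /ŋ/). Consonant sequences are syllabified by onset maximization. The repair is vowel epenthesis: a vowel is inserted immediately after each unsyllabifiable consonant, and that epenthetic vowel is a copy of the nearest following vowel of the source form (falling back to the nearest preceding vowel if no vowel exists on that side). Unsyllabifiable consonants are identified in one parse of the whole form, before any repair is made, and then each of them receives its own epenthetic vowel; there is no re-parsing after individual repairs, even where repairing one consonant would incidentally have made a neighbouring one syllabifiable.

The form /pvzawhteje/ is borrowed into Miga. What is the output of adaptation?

Syllabifying with onset maximization leaves /p/, /v/, /w/, /h/ stranded (only a nasal (/m/, /n/, or /ŋ/) is licensed in coda position; onsets are limited to one consonant).
Inserting the epenthetic vowel yields /p/ → /pa/, /v/ → /va/, /w/ → /we/, /h/ → /he/.

pavazaweheteje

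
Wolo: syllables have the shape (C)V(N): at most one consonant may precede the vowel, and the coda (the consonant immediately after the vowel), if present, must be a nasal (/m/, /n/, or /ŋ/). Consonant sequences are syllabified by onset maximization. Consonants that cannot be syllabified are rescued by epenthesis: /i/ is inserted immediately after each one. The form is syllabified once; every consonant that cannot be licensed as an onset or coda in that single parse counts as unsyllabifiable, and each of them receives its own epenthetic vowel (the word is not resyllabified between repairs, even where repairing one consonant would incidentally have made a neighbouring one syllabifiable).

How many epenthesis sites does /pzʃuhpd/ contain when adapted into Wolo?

5

The unsyllabifiable consonants are /p/, /z/, /h/, /p/, /d/; each receives one epenthetic vowel.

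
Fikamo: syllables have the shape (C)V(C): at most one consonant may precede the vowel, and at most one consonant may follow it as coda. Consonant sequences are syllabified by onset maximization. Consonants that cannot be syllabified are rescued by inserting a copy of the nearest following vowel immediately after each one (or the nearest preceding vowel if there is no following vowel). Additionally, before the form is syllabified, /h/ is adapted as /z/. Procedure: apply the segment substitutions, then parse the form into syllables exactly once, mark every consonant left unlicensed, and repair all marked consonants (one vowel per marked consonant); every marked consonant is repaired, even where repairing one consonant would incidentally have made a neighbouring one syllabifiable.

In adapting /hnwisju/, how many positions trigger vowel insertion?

2

After substitution the input is /znwisju/.
The unsyllabifiable consonants are /z/, /n/; each receives one epenthetic vowel.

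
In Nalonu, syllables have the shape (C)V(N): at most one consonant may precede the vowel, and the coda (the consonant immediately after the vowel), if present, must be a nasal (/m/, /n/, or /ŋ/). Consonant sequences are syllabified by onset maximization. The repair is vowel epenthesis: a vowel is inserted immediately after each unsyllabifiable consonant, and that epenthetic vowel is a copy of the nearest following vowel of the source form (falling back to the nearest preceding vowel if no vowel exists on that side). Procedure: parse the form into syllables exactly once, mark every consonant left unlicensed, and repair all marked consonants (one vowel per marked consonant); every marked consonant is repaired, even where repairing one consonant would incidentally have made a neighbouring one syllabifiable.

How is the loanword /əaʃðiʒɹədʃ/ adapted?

The consonants /ʃ/, /ʒ/, /d/, /ʃ/ cannot be parsed into a legal (C)V(N) syllable (only a nasal (/m/, /n/, or /ŋ/) is licensed in coda position; onsets are limited to one consonant).
Epenthesis after each stranded consonant: /ʃ/ → /ʃi/, /ʒ/ → /ʒə/, /d/ → /də/, /ʃ/ → /ʃə/.

əaʃiðiʒəɹədəʃə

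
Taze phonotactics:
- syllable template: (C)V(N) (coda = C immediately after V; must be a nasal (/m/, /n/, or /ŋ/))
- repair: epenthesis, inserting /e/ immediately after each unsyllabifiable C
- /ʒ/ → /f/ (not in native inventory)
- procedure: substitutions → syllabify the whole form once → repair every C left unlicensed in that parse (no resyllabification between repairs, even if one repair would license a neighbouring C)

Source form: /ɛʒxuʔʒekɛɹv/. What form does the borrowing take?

ɛfexuʔefekɛɹeve

Substitution: /ʒ/ → /f/, giving /ɛfxuʔfekɛɹv/.
The consonants /f/, /ʔ/, /ɹ/, /v/ cannot be parsed into a legal (C)V(N) syllable (only a nasal (/m/, /n/, or /ŋ/) is licensed in coda position; onsets are limited to one consonant).
Epenthesis after each stranded consonant: /f/ → /fe/, /ʔ/ → /ʔe/, /ɹ/ → /ɹe/, /v/ → /ve/.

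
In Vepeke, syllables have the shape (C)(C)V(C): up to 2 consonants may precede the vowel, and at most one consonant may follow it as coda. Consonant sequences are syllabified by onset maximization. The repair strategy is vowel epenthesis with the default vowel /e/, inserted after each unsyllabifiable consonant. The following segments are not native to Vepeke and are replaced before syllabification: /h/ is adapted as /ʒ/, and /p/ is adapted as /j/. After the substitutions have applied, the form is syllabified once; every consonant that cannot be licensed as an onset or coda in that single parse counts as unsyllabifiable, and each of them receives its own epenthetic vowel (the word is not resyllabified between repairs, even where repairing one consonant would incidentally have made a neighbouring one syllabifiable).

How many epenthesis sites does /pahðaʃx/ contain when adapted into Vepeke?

After substitution the input is /jaʒðaʃx/.
The unsyllabifiable consonants are /x/; each receives one epenthetic vowel.

1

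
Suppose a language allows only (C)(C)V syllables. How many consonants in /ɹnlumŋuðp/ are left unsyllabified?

Under (C)(C)V, the unsyllabifiable consonants are /ɹ/, /ð/, /p/ (no codas are permitted; onsets may contain at most 2 consonants).

3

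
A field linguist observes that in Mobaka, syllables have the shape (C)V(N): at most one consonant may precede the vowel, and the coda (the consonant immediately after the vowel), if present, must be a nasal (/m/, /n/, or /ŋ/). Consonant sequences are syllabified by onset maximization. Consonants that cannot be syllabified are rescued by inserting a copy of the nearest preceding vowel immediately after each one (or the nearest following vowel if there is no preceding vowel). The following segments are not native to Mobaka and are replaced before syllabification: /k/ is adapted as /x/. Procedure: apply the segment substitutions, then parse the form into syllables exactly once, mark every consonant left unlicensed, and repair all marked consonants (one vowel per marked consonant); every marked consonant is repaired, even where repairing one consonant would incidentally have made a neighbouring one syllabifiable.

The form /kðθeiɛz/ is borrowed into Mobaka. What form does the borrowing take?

Substitution: /k/ → /x/, giving /xðθeiɛz/.
Syllabifying with onset maximization leaves /x/, /ð/, /z/ stranded (only a nasal (/m/, /n/, or /ŋ/) is licensed in coda position; onsets are limited to one consonant).
Epenthesis after each stranded consonant: /x/ → /xe/, /ð/ → /ðe/, /z/ → /zɛ/.

xeðeθeiɛzɛ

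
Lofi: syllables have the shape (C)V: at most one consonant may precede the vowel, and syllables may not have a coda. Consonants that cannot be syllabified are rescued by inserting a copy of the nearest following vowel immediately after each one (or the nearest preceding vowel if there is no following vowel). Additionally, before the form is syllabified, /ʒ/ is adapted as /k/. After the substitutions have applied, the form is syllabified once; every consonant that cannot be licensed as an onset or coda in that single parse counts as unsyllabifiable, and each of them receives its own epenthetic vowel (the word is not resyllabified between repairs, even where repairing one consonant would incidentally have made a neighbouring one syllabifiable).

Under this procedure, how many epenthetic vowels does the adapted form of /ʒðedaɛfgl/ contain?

4

After substitution the input is /kðedaɛfgl/.
The unsyllabifiable consonants are /k/, /f/, /g/, /l/; each receives one epenthetic vowel.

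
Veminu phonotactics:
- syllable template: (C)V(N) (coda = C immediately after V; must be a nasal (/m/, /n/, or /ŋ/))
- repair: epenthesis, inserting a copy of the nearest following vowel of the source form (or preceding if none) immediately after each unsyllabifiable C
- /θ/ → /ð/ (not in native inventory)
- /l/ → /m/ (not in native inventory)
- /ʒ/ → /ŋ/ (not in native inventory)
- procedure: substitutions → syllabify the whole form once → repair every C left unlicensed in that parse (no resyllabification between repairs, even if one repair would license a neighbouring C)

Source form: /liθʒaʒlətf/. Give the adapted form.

Substitution: /l/ → /m/, /θ/ → /ð/, /ʒ/ → /ŋ/, giving /miðŋaŋmətf/.
The consonants /ð/, /t/, /f/ cannot be parsed into a legal (C)V(N) syllable (only a nasal (/m/, /n/, or /ŋ/) is licensed in coda position; onsets are limited to one consonant).
Inserting the epenthetic vowel yields /ð/ → /ða/, /t/ → /tə/, /f/ → /fə/.

miðaŋaŋmətəfə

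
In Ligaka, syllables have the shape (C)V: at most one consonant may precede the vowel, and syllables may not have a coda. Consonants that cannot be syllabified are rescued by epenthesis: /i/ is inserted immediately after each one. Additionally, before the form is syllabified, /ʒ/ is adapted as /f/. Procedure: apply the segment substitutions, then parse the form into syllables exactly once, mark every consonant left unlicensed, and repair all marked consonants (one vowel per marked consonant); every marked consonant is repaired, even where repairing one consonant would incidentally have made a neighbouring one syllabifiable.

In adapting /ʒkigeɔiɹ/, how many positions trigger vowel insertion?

After substitution the input is /fkigeɔiɹ/.
The unsyllabifiable consonants are /f/, /ɹ/; each receives one epenthetic vowel.

2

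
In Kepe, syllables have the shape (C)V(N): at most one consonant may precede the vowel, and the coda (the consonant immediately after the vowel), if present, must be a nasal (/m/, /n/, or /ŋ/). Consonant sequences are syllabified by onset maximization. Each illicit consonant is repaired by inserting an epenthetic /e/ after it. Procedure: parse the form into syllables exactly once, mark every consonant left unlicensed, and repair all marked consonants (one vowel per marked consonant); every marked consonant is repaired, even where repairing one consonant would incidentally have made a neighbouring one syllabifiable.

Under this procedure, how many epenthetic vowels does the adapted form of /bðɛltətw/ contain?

4

The unsyllabifiable consonants are /b/, /l/, /t/, /w/; each receives one epenthetic vowel.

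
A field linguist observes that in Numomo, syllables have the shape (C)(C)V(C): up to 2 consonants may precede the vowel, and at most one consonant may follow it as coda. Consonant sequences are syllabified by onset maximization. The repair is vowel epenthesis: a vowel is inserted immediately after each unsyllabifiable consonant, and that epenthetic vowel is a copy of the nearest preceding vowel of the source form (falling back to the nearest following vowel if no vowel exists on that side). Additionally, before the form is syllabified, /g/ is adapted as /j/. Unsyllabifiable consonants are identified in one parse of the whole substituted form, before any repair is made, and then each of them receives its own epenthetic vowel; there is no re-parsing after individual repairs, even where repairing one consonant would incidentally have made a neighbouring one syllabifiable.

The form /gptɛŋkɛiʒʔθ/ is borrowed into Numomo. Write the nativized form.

Substitution: /g/ → /j/, giving /jptɛŋkɛiʒʔθ/.
The consonants /j/, /ʔ/, /θ/ cannot be parsed into a legal (C)(C)V(C) syllable (at most one coda consonant is licensed; onsets may contain at most 2 consonants).
Epenthesis after each stranded consonant: /j/ → /jɛ/, /ʔ/ → /ʔi/, /θ/ → /θi/.

jɛptɛŋkɛiʒʔiθi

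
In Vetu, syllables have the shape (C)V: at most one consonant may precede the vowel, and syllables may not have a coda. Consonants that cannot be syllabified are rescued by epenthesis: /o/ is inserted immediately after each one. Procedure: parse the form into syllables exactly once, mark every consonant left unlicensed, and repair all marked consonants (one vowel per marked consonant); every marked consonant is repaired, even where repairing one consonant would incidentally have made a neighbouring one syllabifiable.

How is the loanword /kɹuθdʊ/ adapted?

The consonants /k/, /θ/ cannot be parsed into a legal (C)V syllable (no codas are permitted; onsets are limited to one consonant).
Epenthesis after each stranded consonant: /k/ → /ko/, /θ/ → /θo/.

koɹuθodʊ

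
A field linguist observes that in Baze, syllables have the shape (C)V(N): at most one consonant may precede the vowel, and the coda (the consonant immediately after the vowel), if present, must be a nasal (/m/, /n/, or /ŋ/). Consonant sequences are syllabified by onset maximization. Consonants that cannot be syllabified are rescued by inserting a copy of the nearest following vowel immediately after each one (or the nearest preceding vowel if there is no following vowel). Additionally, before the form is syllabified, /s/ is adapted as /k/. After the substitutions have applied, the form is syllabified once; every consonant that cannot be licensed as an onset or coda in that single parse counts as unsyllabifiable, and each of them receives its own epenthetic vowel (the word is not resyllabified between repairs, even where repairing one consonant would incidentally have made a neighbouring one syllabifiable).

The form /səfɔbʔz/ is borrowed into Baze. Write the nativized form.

Substitution: /s/ → /k/, giving /kəfɔbʔz/.
The consonants /b/, /ʔ/, /z/ cannot be parsed into a legal (C)V(N) syllable (only a nasal (/m/, /n/, or /ŋ/) is licensed in coda position; onsets are limited to one consonant).
Inserting the epenthetic vowel yields /b/ → /bɔ/, /ʔ/ → /ʔɔ/, /z/ → /zɔ/.

kəfɔbɔʔɔzɔ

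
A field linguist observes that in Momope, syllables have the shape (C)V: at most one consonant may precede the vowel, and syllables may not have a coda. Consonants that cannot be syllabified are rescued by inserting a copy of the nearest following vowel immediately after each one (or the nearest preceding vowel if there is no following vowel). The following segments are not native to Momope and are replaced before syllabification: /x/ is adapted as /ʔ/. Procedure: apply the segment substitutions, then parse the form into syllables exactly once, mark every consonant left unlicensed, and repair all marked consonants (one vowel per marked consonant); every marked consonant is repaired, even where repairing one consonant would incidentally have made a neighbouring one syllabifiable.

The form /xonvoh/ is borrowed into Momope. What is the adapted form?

ʔonovoho

Substitution: /x/ → /ʔ/, giving /ʔonvoh/.
Syllabifying with onset maximization leaves /n/, /h/ stranded (no codas are permitted; onsets are limited to one consonant).
Epenthesis after each stranded consonant: /n/ → /no/, /h/ → /ho/.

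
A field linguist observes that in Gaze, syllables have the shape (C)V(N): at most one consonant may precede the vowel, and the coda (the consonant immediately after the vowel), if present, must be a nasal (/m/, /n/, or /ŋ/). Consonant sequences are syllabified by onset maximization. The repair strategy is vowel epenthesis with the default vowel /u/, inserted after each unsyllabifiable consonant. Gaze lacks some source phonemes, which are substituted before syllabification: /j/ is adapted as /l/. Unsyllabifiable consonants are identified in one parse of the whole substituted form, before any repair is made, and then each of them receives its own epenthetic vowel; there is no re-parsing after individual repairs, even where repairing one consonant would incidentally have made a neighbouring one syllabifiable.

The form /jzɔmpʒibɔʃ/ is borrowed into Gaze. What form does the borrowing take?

luzɔmpuʒibɔʃu

Substitution: /j/ → /l/, giving /lzɔmpʒibɔʃ/.
The consonants /l/, /p/, /ʃ/ cannot be parsed into a legal (C)V(N) syllable (only a nasal (/m/, /n/, or /ŋ/) is licensed in coda position; onsets are limited to one consonant).
Inserting the epenthetic vowel yields /l/ → /lu/, /p/ → /pu/, /ʃ/ → /ʃu/.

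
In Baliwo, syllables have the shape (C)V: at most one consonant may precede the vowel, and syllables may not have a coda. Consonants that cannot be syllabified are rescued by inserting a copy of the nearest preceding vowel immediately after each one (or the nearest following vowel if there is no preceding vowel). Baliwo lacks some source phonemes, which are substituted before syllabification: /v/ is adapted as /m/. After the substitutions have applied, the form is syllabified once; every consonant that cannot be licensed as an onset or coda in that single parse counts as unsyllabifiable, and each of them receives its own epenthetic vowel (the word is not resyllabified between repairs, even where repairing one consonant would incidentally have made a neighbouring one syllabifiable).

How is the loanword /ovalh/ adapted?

Substitution: /v/ → /m/, giving /omalh/.
Syllabifying with onset maximization leaves /l/, /h/ stranded (no codas are permitted; onsets are limited to one consonant).
Epenthesis after each stranded consonant: /l/ → /la/, /h/ → /ha/.

omalaha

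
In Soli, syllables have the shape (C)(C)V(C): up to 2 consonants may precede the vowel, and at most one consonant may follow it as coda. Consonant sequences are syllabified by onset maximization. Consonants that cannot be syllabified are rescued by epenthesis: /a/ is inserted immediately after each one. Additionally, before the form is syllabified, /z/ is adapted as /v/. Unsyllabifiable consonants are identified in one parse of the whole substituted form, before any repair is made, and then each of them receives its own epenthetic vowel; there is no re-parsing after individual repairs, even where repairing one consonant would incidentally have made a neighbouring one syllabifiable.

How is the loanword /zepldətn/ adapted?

vepldətna

Substitution: /z/ → /v/, giving /vepldətn/.
The consonants /n/ cannot be parsed into a legal (C)(C)V(C) syllable (at most one coda consonant is licensed; onsets may contain at most 2 consonants).
Epenthesis after each stranded consonant: /n/ → /na/.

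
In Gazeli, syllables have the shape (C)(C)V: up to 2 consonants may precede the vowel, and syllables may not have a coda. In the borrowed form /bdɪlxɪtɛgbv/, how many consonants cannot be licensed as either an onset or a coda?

Syllabifying with onset maximization leaves /g/, /b/, /v/ stranded (no codas are permitted; onsets may contain at most 2 consonants).

3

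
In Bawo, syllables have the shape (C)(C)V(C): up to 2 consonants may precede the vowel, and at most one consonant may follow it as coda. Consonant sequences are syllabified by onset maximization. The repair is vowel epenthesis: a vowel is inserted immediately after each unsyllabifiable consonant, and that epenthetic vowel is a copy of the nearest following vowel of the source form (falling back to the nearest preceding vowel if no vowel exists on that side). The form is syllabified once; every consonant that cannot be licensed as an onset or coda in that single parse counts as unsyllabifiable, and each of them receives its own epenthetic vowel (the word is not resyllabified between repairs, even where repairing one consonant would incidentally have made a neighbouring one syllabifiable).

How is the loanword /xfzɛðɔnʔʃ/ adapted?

xɛfzɛðɔnʔɔʃɔ

Under (C)(C)V(C), the unsyllabifiable consonants are /x/, /ʔ/, /ʃ/ (at most one coda consonant is licensed; onsets may contain at most 2 consonants).
Each unlicensed consonant becomes the onset of a new syllable: /x/ → /xɛ/, /ʔ/ → /ʔɔ/, /ʃ/ → /ʃɔ/.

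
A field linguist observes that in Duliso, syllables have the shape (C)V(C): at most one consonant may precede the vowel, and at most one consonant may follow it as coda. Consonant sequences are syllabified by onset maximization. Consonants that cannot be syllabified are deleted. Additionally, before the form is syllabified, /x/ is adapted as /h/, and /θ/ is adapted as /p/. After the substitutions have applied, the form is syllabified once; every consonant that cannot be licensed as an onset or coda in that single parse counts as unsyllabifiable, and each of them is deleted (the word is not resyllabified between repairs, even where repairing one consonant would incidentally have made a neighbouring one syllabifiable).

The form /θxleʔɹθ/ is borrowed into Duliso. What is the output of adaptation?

Substitution: /θ/ → /p/, /x/ → /h/, giving /phleʔɹp/.
The consonants /p/, /h/, /ɹ/, /p/ cannot be parsed into a legal (C)V(C) syllable (at most one coda consonant is licensed; onsets are limited to one consonant).
Deletion applies to /p/, /h/, /ɹ/, /p/.

leʔ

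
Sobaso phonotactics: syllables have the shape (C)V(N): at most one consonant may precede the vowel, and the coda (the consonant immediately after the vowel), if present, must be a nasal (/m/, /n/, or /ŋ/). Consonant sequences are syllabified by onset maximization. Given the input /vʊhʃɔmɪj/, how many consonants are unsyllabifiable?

Under (C)V(N), the unsyllabifiable consonants are /h/, /j/ (only a nasal (/m/, /n/, or /ŋ/) is licensed in coda position; onsets are limited to one consonant).

2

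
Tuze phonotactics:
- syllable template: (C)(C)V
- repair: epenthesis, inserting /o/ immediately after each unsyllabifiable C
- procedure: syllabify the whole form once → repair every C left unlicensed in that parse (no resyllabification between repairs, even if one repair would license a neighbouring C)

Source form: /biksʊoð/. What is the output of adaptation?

biksʊoðo

Syllabifying with onset maximization leaves /ð/ stranded (no codas are permitted; onsets may contain at most 2 consonants).
Each unlicensed consonant becomes the onset of a new syllable: /ð/ → /ðo/.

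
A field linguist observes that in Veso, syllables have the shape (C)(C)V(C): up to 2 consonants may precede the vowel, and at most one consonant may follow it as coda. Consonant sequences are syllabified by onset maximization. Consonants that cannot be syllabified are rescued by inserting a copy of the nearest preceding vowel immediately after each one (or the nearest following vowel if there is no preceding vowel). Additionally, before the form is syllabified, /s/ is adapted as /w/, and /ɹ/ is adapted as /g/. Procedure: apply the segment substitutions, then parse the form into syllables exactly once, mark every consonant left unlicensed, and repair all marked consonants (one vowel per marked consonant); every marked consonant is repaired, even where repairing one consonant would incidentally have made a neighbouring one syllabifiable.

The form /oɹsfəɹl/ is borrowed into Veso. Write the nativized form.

Substitution: /ɹ/ → /g/, /s/ → /w/, giving /ogwfəgl/.
Under (C)(C)V(C), the unsyllabifiable consonants are /l/ (at most one coda consonant is licensed; onsets may contain at most 2 consonants).
Epenthesis after each stranded consonant: /l/ → /lə/.

ogwfəglə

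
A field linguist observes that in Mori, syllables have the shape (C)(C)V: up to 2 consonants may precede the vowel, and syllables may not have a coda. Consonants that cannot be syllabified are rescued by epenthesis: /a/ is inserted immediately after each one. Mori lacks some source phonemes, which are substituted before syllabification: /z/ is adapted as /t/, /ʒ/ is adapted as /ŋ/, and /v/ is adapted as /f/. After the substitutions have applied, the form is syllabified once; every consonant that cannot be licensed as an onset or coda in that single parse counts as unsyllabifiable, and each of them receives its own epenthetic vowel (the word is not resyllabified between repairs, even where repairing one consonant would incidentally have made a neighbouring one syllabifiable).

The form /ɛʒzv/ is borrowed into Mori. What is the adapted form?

Substitution: /ʒ/ → /ŋ/, /z/ → /t/, /v/ → /f/, giving /ɛŋtf/.
Under (C)(C)V, the unsyllabifiable consonants are /ŋ/, /t/, /f/ (no codas are permitted; onsets may contain at most 2 consonants).
Inserting the epenthetic vowel yields /ŋ/ → /ŋa/, /t/ → /ta/, /f/ → /fa/.

ɛŋatafa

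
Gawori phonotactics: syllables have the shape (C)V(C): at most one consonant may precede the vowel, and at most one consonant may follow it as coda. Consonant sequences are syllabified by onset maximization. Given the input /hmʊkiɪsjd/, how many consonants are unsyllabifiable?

3

Syllabifying with onset maximization leaves /h/, /j/, /d/ stranded (at most one coda consonant is licensed; onsets are limited to one consonant).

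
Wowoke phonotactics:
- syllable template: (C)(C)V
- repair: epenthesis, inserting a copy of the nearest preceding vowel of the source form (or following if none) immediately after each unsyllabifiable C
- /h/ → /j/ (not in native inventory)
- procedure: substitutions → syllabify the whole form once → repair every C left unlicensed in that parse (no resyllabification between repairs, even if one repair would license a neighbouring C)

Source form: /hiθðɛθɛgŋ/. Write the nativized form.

jiθðɛθɛgɛŋɛ

Substitution: /h/ → /j/, giving /jiθðɛθɛgŋ/.
Under (C)(C)V, the unsyllabifiable consonants are /g/, /ŋ/ (no codas are permitted; onsets may contain at most 2 consonants).
Inserting the epenthetic vowel yields /g/ → /gɛ/, /ŋ/ → /ŋɛ/.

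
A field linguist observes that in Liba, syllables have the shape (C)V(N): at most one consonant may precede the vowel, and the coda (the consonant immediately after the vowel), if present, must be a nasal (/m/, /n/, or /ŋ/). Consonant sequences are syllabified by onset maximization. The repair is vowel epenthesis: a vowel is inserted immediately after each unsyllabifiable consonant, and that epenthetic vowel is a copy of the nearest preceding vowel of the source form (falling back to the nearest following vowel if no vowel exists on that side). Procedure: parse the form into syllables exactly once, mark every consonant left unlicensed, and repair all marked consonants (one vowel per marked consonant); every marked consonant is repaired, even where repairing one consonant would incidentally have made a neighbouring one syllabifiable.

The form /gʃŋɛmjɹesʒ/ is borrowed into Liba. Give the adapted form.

Under (C)V(N), the unsyllabifiable consonants are /g/, /ʃ/, /j/, /s/, /ʒ/ (only a nasal (/m/, /n/, or /ŋ/) is licensed in coda position; onsets are limited to one consonant).
Epenthesis after each stranded consonant: /g/ → /gɛ/, /ʃ/ → /ʃɛ/, /j/ → /jɛ/, /s/ → /se/, /ʒ/ → /ʒe/.

gɛʃɛŋɛmjɛɹeseʒe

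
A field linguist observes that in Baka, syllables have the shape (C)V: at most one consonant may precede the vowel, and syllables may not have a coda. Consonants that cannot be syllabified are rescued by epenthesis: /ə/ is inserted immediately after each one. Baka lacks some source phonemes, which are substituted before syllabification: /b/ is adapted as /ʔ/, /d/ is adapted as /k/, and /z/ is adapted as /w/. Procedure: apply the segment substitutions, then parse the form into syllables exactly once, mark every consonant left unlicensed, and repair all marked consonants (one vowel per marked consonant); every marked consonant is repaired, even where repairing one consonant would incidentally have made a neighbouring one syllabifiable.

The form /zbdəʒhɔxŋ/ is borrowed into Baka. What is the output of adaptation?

Substitution: /z/ → /w/, /b/ → /ʔ/, /d/ → /k/, giving /wʔkəʒhɔxŋ/.
Under (C)V, the unsyllabifiable consonants are /w/, /ʔ/, /ʒ/, /x/, /ŋ/ (no codas are permitted; onsets are limited to one consonant).
Each unlicensed consonant becomes the onset of a new syllable: /w/ → /wə/, /ʔ/ → /ʔə/, /ʒ/ → /ʒə/, /x/ → /xə/, /ŋ/ → /ŋə/.

wəʔəkəʒəhɔxəŋə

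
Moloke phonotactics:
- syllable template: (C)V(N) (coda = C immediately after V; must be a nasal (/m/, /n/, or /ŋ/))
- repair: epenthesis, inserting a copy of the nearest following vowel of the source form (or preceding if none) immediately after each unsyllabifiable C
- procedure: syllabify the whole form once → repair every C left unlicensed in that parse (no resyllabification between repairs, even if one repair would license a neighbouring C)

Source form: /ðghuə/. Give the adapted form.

Under (C)V(N), the unsyllabifiable consonants are /ð/, /g/ (only a nasal (/m/, /n/, or /ŋ/) is licensed in coda position; onsets are limited to one consonant).
Inserting the epenthetic vowel yields /ð/ → /ðu/, /g/ → /gu/.

ðuguhuə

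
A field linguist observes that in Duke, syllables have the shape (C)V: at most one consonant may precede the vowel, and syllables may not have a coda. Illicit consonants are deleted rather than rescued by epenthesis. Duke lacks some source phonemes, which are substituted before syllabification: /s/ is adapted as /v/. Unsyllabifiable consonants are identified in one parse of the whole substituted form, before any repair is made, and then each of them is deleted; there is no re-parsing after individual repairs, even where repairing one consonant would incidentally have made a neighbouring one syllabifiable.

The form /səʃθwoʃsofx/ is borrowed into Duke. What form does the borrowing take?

Substitution: /s/ → /v/, giving /vəʃθwoʃvofx/.
Syllabifying with onset maximization leaves /ʃ/, /θ/, /ʃ/, /f/, /x/ stranded (no codas are permitted; onsets are limited to one consonant).
Deleting the stranded consonants removes /ʃ/, /θ/, /ʃ/, /f/, /x/.

vəwovo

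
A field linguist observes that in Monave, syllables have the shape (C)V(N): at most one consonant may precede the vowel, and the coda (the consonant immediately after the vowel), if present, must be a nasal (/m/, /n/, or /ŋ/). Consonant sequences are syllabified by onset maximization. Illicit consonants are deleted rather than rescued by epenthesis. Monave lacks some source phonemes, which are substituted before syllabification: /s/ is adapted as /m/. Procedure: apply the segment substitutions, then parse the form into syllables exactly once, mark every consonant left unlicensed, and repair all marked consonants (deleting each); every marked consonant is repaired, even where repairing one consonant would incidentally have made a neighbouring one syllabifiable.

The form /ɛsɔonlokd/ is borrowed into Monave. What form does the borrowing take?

Substitution: /s/ → /m/, giving /ɛmɔonlokd/.
Syllabifying with onset maximization leaves /k/, /d/ stranded (only a nasal (/m/, /n/, or /ŋ/) is licensed in coda position; onsets are limited to one consonant).
Each unlicensed consonant is deleted: /k/, /d/.

ɛmɔonlo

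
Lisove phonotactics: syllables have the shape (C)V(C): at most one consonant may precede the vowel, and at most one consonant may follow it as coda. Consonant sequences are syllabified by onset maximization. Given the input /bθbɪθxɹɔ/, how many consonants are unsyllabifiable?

The consonants /b/, /θ/, /x/ cannot be parsed into a legal (C)V(C) syllable (at most one coda consonant is licensed; onsets are limited to one consonant).

3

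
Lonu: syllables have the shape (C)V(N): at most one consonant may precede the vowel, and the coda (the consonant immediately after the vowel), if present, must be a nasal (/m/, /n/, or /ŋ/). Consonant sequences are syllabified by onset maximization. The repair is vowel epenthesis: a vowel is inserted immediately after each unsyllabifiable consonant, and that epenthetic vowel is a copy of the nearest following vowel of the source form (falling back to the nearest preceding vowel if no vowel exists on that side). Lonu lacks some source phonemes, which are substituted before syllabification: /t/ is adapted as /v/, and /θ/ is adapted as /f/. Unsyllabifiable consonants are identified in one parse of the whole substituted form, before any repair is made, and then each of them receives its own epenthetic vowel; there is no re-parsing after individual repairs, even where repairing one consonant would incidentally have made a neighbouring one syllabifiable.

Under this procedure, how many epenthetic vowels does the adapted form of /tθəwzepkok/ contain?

After substitution the input is /vfəwzepkok/.
The unsyllabifiable consonants are /v/, /w/, /p/, /k/; each receives one epenthetic vowel.

4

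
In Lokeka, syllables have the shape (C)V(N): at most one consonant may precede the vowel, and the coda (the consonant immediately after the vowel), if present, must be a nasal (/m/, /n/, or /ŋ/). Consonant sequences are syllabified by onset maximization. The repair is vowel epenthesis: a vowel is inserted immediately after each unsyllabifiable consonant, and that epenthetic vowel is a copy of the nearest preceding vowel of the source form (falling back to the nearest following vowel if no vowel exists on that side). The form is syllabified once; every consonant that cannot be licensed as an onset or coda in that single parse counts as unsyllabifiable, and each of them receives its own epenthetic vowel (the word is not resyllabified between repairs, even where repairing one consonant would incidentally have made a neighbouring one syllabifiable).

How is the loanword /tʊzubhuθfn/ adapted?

Syllabifying with onset maximization leaves /b/, /θ/, /f/, /n/ stranded (only a nasal (/m/, /n/, or /ŋ/) is licensed in coda position; onsets are limited to one consonant).
Each unlicensed consonant becomes the onset of a new syllable: /b/ → /bu/, /θ/ → /θu/, /f/ → /fu/, /n/ → /nu/.

tʊzubuhuθufunu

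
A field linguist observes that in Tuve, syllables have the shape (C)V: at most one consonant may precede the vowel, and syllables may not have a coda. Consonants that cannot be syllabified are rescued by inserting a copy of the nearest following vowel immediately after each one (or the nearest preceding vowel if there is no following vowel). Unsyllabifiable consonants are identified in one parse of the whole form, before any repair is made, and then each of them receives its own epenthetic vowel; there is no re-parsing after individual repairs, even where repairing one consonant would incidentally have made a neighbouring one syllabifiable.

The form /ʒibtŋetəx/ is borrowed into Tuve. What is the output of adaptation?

The consonants /b/, /t/, /x/ cannot be parsed into a legal (C)V syllable (no codas are permitted; onsets are limited to one consonant).
Each unlicensed consonant becomes the onset of a new syllable: /b/ → /be/, /t/ → /te/, /x/ → /xə/.

ʒibeteŋetəxə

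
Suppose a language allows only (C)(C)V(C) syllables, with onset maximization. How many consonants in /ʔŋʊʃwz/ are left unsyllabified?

Under (C)(C)V(C), the unsyllabifiable consonants are /w/, /z/ (at most one coda consonant is licensed; onsets may contain at most 2 consonants).

2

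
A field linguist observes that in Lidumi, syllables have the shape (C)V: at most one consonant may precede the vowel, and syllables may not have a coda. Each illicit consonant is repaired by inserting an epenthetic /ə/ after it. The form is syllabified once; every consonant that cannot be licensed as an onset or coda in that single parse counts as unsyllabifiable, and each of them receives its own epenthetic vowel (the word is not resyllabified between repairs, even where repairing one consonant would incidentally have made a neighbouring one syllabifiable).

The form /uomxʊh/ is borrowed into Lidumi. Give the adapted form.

uoməxʊhə

Under (C)V, the unsyllabifiable consonants are /m/, /h/ (no codas are permitted; onsets are limited to one consonant).
Each unlicensed consonant becomes the onset of a new syllable: /m/ → /mə/, /h/ → /hə/.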